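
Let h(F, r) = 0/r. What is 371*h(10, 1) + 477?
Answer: 477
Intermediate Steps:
h(F, r) = 0
371*h(10, 1) + 477 = 371*0 + 477 = 0 + 477 = 477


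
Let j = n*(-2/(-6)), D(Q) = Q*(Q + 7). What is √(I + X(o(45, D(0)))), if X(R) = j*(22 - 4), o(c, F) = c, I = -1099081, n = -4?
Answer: I*√1099105 ≈ 1048.4*I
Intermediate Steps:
D(Q) = Q*(7 + Q)
j = -4/3 (j = -(-8)/(-6) = -(-8)*(-1)/6 = -4*⅓ = -4/3 ≈ -1.3333)
X(R) = -24 (X(R) = -4*(22 - 4)/3 = -4/3*18 = -24)
√(I + X(o(45, D(0)))) = √(-1099081 - 24) = √(-1099105) = I*√1099105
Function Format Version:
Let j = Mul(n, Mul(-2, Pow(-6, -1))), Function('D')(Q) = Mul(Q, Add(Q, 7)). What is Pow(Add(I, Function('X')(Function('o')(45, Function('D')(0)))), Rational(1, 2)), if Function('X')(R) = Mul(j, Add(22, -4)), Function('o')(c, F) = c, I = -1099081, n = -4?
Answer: Mul(I, Pow(1099105, Rational(1, 2))) ≈ Mul(1048.4, I)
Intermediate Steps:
Function('D')(Q) = Mul(Q, Add(7, Q))
j = Rational(-4, 3) (j = Mul(-4, Mul(-2, Pow(-6, -1))) = Mul(-4, Mul(-2, Rational(-1, 6))) = Mul(-4, Rational(1, 3)) = Rational(-4, 3) ≈ -1.3333)
Function('X')(R) = -24 (Function('X')(R) = Mul(Rational(-4, 3), Add(22, -4)) = Mul(Rational(-4, 3), 18) = -24)
Pow(Add(I, Function('X')(Function('o')(45, Function('D')(0)))), Rational(1, 2)) = Pow(Add(-1099081, -24), Rational(1, 2)) = Pow(-1099105, Rational(1, 2)) = Mul(I, Pow(1099105, Rational(1, 2)))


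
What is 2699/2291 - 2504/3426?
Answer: 1755055/3924483 ≈ 0.44721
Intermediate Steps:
2699/2291 - 2504/3426 = 2699*(1/2291) - 2504*1/3426 = 2699/2291 - 1252/1713 = 1755055/3924483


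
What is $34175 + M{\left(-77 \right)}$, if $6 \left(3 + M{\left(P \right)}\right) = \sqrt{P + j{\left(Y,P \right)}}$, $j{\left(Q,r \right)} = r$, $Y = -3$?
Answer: $34172 + \frac{i \sqrt{154}}{6} \approx 34172.0 + 2.0683 i$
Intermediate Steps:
$M{\left(P \right)} = -3 + \frac{\sqrt{2} \sqrt{P}}{6}$ ($M{\left(P \right)} = -3 + \frac{\sqrt{P + P}}{6} = -3 + \frac{\sqrt{2 P}}{6} = -3 + \frac{\sqrt{2} \sqrt{P}}{6}$)
$34175 + M{\left(-77 \right)} = 34175 - \left(3 - \frac{\sqrt{2} \sqrt{-77}}{6}\right) = 34175 - \left(3 - \frac{\sqrt{2} i \sqrt{77}}{6}\right) = 34175 - \left(3 - \frac{i \sqrt{154}}{6}\right) = 34172 + \frac{i \sqrt{154}}{6}$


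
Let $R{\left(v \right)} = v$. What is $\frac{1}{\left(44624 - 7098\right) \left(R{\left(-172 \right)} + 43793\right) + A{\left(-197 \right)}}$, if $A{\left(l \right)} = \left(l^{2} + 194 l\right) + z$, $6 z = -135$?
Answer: $\frac{2}{3273844429} \approx 6.109 \cdot 10^{-10}$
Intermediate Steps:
$z = - \frac{45}{2}$ ($z = \frac{1}{6} \left(-135\right) = - \frac{45}{2} \approx -22.5$)
$A{\left(l \right)} = - \frac{45}{2} + l^{2} + 194 l$ ($A{\left(l \right)} = \left(l^{2} + 194 l\right) - \frac{45}{2} = - \frac{45}{2} + l^{2} + 194 l$)
$\frac{1}{\left(44624 - 7098\right) \left(R{\left(-172 \right)} + 43793\right) + A{\left(-197 \right)}} = \frac{1}{\left(44624 - 7098\right) \left(-172 + 43793\right) + \left(- \frac{45}{2} + \left(-197\right)^{2} + 194 \left(-197\right)\right)} = \frac{1}{37526 \cdot 43621 - - \frac{1137}{2}} = \frac{1}{1636921646 + \frac{1137}{2}} = \frac{1}{\frac{3273844429}{2}} = \frac{2}{3273844429}$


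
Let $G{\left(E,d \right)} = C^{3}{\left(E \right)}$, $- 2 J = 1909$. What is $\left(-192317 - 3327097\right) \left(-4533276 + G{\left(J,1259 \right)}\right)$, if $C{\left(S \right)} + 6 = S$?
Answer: $\frac{12538298048223483}{4} \approx 3.1346 \cdot 10^{15}$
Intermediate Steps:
$J = - \frac{1909}{2}$ ($J = \left(- \frac{1}{2}\right) 1909 = - \frac{1909}{2} \approx -954.5$)
$C{\left(S \right)} = -6 + S$
$G{\left(E,d \right)} = \left(-6 + E\right)^{3}$
$\left(-192317 - 3327097\right) \left(-4533276 + G{\left(J,1259 \right)}\right) = \left(-192317 - 3327097\right) \left(-4533276 + \left(-6 - \frac{1909}{2}\right)^{3}\right) = - 3519414 \left(-4533276 + \left(- \frac{1921}{2}\right)^{3}\right) = - 3519414 \left(-4533276 - \frac{7088952961}{8}\right) = \left(-3519414\right) \left(- \frac{7125219169}{8}\right) = \frac{12538298048223483}{4}$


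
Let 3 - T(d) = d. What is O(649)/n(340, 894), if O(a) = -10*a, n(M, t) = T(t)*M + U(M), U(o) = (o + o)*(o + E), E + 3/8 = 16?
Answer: 1298/12223 ≈ 0.10619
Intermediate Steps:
E = 125/8 (E = -3/8 + 16 = 125/8 ≈ 15.625)
T(d) = 3 - d
U(o) = 2*o*(125/8 + o) (U(o) = (o + o)*(o + 125/8) = (2*o)*(125/8 + o) = 2*o*(125/8 + o))
n(M, t) = M*(3 - t) + M*(125 + 8*M)/4 (n(M, t) = (3 - t)*M + M*(125 + 8*M)/4 = M*(3 - t) + M*(125 + 8*M)/4)
O(649)/n(340, 894) = (-10*649)/(((1/4)*340*(137 - 4*894 + 8*340))) = -6490*1/(85*(137 - 3576 + 2720)) = -6490/((1/4)*340*(-719)) = -6490/(-61115) = -6490*(-1/61115) = 1298/12223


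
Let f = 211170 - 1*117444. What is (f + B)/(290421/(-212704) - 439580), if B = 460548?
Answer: -732275136/580749781 ≈ -1.2609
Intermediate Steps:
f = 93726 (f = 211170 - 117444 = 93726)
(f + B)/(290421/(-212704) - 439580) = (93726 + 460548)/(290421/(-212704) - 439580) = 554274/(290421*(-1/212704) - 439580) = 554274/(-12627/9248 - 439580) = 554274/(-4065248467/9248) = 554274*(-9248/4065248467) = -732275136/580749781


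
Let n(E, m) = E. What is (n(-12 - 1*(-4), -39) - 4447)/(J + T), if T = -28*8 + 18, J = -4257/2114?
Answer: 9417870/439741 ≈ 21.417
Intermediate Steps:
J = -4257/2114 (J = -4257*1/2114 = -4257/2114 ≈ -2.0137)
T = -206 (T = -224 + 18 = -206)
(n(-12 - 1*(-4), -39) - 4447)/(J + T) = ((-12 - 1*(-4)) - 4447)/(-4257/2114 - 206) = ((-12 + 4) - 4447)/(-439741/2114) = (-8 - 4447)*(-2114/439741) = -4455*(-2114/439741) = 9417870/439741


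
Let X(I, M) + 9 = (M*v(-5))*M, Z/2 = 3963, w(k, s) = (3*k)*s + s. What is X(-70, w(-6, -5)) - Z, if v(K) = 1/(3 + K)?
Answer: -23095/2 ≈ -11548.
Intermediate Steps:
w(k, s) = s + 3*k*s (w(k, s) = 3*k*s + s = s + 3*k*s)
Z = 7926 (Z = 2*3963 = 7926)
X(I, M) = -9 - M²/2 (X(I, M) = -9 + (M/(3 - 5))*M = -9 + (M/(-2))*M = -9 + (M*(-½))*M = -9 + (-M/2)*M = -9 - M²/2)
X(-70, w(-6, -5)) - Z = (-9 - 25*(1 + 3*(-6))²/2) - 1*7926 = (-9 - 25*(1 - 18)²/2) - 7926 = (-9 - (-5*(-17))²/2) - 7926 = (-9 - ½*85²) - 7926 = (-9 - ½*7225) - 7926 = (-9 - 7225/2) - 7926 = -7243/2 - 7926 = -23095/2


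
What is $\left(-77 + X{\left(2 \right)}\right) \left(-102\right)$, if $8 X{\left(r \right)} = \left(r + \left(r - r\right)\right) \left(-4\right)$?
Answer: $7956$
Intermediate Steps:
$X{\left(r \right)} = - \frac{r}{2}$ ($X{\left(r \right)} = \frac{\left(r + \left(r - r\right)\right) \left(-4\right)}{8} = \frac{\left(r + 0\right) \left(-4\right)}{8} = \frac{r \left(-4\right)}{8} = \frac{\left(-4\right) r}{8} = - \frac{r}{2}$)
$\left(-77 + X{\left(2 \right)}\right) \left(-102\right) = \left(-77 - 1\right) \left(-102\right) = \left(-78\right) \left(-102\right) = 7956$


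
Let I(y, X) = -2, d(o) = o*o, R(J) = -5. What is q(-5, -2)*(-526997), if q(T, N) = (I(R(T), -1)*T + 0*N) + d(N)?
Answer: -7377958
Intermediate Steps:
d(o) = o²
q(T, N) = N² - 2*T (q(T, N) = (-2*T + 0*N) + N² = (-2*T + 0) + N² = -2*T + N² = N² - 2*T)
q(-5, -2)*(-526997) = ((-2)² - 2*(-5))*(-526997) = (4 + 10)*(-526997) = 14*(-526997) = -7377958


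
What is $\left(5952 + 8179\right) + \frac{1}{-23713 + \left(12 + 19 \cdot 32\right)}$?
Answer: $\frac{326327182}{23093} \approx 14131.0$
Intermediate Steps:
$\left(5952 + 8179\right) + \frac{1}{-23713 + \left(12 + 19 \cdot 32\right)} = 14131 + \frac{1}{-23713 + \left(12 + 608\right)} = 14131 + \frac{1}{-23713 + 620} = 14131 + \frac{1}{-23093} = 14131 - \frac{1}{23093} = \frac{326327182}{23093}$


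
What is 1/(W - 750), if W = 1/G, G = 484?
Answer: -484/362999 ≈ -0.0013333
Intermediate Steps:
W = 1/484 ≈ 0.0020661
1/(W - 750) = 1/(1/484 - 750) = 1/(-362999/484) = -484/362999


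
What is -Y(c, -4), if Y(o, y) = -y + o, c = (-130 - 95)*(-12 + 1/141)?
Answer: -127013/47 ≈ -2702.4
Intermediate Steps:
c = 126825/47 (c = -225*(-12 + 1/141) = -225*(-1691/141) = 126825/47 ≈ 2698.4)
Y(o, y) = o - y
-Y(c, -4) = -(126825/47 - 1*(-4)) = -(126825/47 + 4) = -1*127013/47 = -127013/47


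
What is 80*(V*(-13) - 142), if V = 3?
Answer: -14480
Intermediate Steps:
80*(V*(-13) - 142) = 80*(3*(-13) - 142) = 80*(-39 - 142) = 80*(-181) = -14480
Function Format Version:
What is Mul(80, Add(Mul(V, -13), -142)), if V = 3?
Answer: -14480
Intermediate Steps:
Mul(80, Add(Mul(V, -13), -142)) = Mul(80, Add(Mul(3, -13), -142)) = Mul(80, Add(-39, -142)) = Mul(80, -181) = -14480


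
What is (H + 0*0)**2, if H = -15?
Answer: 225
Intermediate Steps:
(H + 0*0)**2 = (-15 + 0*0)**2 = (-15 + 0)**2 = (-15)**2 = 225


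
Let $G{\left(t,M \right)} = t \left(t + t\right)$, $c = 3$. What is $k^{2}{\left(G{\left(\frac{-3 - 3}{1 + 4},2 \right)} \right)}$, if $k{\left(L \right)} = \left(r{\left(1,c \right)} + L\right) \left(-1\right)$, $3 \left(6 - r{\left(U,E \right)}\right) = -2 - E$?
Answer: $\frac{625681}{5625} \approx 111.23$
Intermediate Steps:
$r{\left(U,E \right)} = \frac{20}{3} + \frac{E}{3}$ ($r{\left(U,E \right)} = 6 - \frac{-2 - E}{3} = 6 + \left(\frac{2}{3} + \frac{E}{3}\right) = \frac{20}{3} + \frac{E}{3}$)
$G{\left(t,M \right)} = 2 t^{2}$ ($G{\left(t,M \right)} = t 2 t = 2 t^{2}$)
$k{\left(L \right)} = - \frac{23}{3} - L$ ($k{\left(L \right)} = \left(\left(\frac{20}{3} + \frac{1}{3} \cdot 3\right) + L\right) \left(-1\right) = \left(\left(\frac{20}{3} + 1\right) + L\right) \left(-1\right) = \left(\frac{23}{3} + L\right) \left(-1\right) = - \frac{23}{3} - L$)
$k^{2}{\left(G{\left(\frac{-3 - 3}{1 + 4},2 \right)} \right)} = \left(- \frac{23}{3} - 2 \left(\frac{-3 - 3}{1 + 4}\right)^{2}\right)^{2} = \left(- \frac{23}{3} - 2 \left(- \frac{6}{5}\right)^{2}\right)^{2} = \left(- \frac{23}{3} - 2 \cdot \frac{36}{25}\right)^{2} = \left(- \frac{23}{3} - \frac{72}{25}\right)^{2} = \left(- \frac{791}{75}\right)^{2} = \frac{625681}{5625}$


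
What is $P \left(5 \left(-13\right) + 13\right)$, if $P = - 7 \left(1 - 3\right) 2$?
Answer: $-1456$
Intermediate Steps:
$P = 28$ ($P = - 7 \left(1 - 3\right) 2 = \left(-7\right) \left(-2\right) 2 = 14 \cdot 2 = 28$)
$P \left(5 \left(-13\right) + 13\right) = 28 \left(5 \left(-13\right) + 13\right) = 28 \left(-65 + 13\right) = 28 \left(-52\right) = -1456$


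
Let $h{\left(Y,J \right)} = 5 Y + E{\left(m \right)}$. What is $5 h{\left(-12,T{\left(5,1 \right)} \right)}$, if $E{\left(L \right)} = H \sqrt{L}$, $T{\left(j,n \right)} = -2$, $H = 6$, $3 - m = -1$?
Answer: $-240$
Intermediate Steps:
$m = 4$ ($m = 3 - -1 = 3 + 1 = 4$)
$E{\left(L \right)} = 6 \sqrt{L}$
$h{\left(Y,J \right)} = 12 + 5 Y$ ($h{\left(Y,J \right)} = 5 Y + 6 \sqrt{4} = 5 Y + 6 \cdot 2 = 5 Y + 12 = 12 + 5 Y$)
$5 h{\left(-12,T{\left(5,1 \right)} \right)} = 5 \left(12 + 5 \left(-12\right)\right) = 5 \left(12 - 60\right) = 5 \left(-48\right) = -240$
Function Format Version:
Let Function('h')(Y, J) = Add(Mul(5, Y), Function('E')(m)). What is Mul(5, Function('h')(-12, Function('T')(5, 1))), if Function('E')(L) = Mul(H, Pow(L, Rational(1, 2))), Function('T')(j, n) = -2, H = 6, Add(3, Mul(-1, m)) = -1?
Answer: -240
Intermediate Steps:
m = 4 (m = Add(3, Mul(-1, -1)) = Add(3, 1) = 4)
Function('E')(L) = Mul(6, Pow(L, Rational(1, 2)))
Function('h')(Y, J) = Add(12, Mul(5, Y)) (Function('h')(Y, J) = Add(Mul(5, Y), Mul(6, Pow(4, Rational(1, 2)))) = Add(Mul(5, Y), Mul(6, 2)) = Add(Mul(5, Y), 12) = Add(12, Mul(5, Y)))
Mul(5, Function('h')(-12, Function('T')(5, 1))) = Mul(5, Add(12, Mul(5, -12))) = Mul(5, Add(12, -60)) = Mul(5, -48) = -240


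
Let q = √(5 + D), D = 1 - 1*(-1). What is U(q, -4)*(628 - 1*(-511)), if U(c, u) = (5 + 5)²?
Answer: 113900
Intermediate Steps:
D = 2 (D = 1 + 1 = 2)
q = √7 (q = √(5 + 2) = √7 ≈ 2.6458)
U(c, u) = 100 (U(c, u) = 10² = 100)
U(q, -4)*(628 - 1*(-511)) = 100*(628 - 1*(-511)) = 100*(628 + 511) = 100*1139 = 113900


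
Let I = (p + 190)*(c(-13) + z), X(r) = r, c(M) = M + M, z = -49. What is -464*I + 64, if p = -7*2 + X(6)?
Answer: 6333664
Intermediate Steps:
c(M) = 2*M
p = -8 (p = -7*2 + 6 = -14 + 6 = -8)
I = -13650 (I = (-8 + 190)*(2*(-13) - 49) = 182*(-26 - 49) = 182*(-75) = -13650)
-464*I + 64 = -464*(-13650) + 64 = 6333600 + 64 = 6333664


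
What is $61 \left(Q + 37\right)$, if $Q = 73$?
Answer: $6710$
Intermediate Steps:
$61 \left(Q + 37\right) = 61 \left(73 + 37\right) = 61 \cdot 110 = 6710$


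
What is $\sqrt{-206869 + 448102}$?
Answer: $\sqrt{241233} \approx 491.15$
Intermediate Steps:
$\sqrt{-206869 + 448102} = \sqrt{241233}$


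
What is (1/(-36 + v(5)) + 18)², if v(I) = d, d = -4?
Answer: 516961/1600 ≈ 323.10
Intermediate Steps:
v(I) = -4
(1/(-36 + v(5)) + 18)² = (1/(-36 - 4) + 18)² = (1/(-40) + 18)² = (-1/40 + 18)² = (719/40)² = 516961/1600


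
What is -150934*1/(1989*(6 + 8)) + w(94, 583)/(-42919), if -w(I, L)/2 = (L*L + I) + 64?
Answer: 889997227/85365891 ≈ 10.426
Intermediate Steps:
w(I, L) = -128 - 2*I - 2*L² (w(I, L) = -2*((L*L + I) + 64) = -2*((L² + I) + 64) = -2*((I + L²) + 64) = -2*(64 + I + L²) = -128 - 2*I - 2*L²)
-150934*1/(1989*(6 + 8)) + w(94, 583)/(-42919) = -150934*1/(1989*(6 + 8)) + (-128 - 2*94 - 2*583²)/(-42919) = -150934/((39*14)*51) + (-128 - 188 - 2*339889)*(-1/42919) = -150934/(546*51) + (-128 - 188 - 679778)*(-1/42919) = -150934/27846 - 680094*(-1/42919) = -150934*1/27846 + 680094/42919 = -10781/1989 + 680094/42919 = 889997227/85365891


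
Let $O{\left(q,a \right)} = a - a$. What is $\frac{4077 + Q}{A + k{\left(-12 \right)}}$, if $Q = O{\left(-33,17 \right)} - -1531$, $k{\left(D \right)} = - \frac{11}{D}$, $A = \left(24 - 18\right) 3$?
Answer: $\frac{67296}{227} \approx 296.46$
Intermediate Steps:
$O{\left(q,a \right)} = 0$
$A = 18$ ($A = 6 \cdot 3 = 18$)
$Q = 1531$ ($Q = 0 - -1531 = 0 + 1531 = 1531$)
$\frac{4077 + Q}{A + k{\left(-12 \right)}} = \frac{4077 + 1531}{18 - \frac{11}{-12}} = \frac{5608}{18 - - \frac{11}{12}} = \frac{5608}{18 + \frac{11}{12}} = \frac{5608}{\frac{227}{12}} = 5608 \cdot \frac{12}{227} = \frac{67296}{227}$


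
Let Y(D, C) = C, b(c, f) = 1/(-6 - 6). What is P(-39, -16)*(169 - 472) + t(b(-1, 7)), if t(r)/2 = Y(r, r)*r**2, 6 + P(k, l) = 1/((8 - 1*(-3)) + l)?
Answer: 8115547/4320 ≈ 1878.6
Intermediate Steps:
b(c, f) = -1/12 (b(c, f) = 1/(-12) = -1/12)
P(k, l) = -6 + 1/(11 + l) (P(k, l) = -6 + 1/((8 - 1*(-3)) + l) = -6 + 1/((8 + 3) + l) = -6 + 1/(11 + l))
t(r) = 2*r**3 (t(r) = 2*(r*r**2) = 2*r**3)
P(-39, -16)*(169 - 472) + t(b(-1, 7)) = ((-65 - 6*(-16))/(11 - 16))*(169 - 472) + 2*(-1/12)**3 = ((-65 + 96)/(-5))*(-303) + 2*(-1/1728) = -1/5*31*(-303) - 1/864 = -31/5*(-303) - 1/864 = 9393/5 - 1/864 = 8115547/4320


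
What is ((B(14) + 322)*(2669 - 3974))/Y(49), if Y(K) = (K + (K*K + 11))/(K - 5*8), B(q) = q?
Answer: -3946320/2461 ≈ -1603.5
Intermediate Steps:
Y(K) = (11 + K + K²)/(-40 + K) (Y(K) = (K + (K² + 11))/(K - 40) = (K + (11 + K²))/(-40 + K) = (11 + K + K²)/(-40 + K))
((B(14) + 322)*(2669 - 3974))/Y(49) = ((14 + 322)*(2669 - 3974))/(((11 + 49 + 49²)/(-40 + 49))) = (336*(-1305))/(((11 + 49 + 2401)/9)) = -438480/((⅑)*2461) = -438480/2461/9 = -438480*9/2461 = -3946320/2461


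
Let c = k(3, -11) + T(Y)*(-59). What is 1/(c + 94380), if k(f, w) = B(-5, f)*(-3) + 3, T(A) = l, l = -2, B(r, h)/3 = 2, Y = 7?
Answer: 1/94483 ≈ 1.0584e-5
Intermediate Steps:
B(r, h) = 6 (B(r, h) = 3*2 = 6)
T(A) = -2
k(f, w) = -15 (k(f, w) = 6*(-3) + 3 = -18 + 3 = -15)
c = 103 (c = -15 - 2*(-59) = -15 + 118 = 103)
1/(c + 94380) = 1/(103 + 94380) = 1/94483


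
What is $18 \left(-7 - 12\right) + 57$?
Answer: $-285$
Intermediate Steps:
$18 \left(-7 - 12\right) + 57 = 18 \left(-19\right) + 57 = -342 + 57 = -285$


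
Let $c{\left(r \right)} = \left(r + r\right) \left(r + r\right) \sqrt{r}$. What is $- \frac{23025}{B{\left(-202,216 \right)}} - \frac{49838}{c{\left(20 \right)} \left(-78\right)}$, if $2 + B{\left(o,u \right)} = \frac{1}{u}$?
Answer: $\frac{4973400}{431} + \frac{24919 \sqrt{5}}{624000} \approx 11539.0$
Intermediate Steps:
$B{\left(o,u \right)} = -2 + \frac{1}{u}$
$c{\left(r \right)} = 4 r^{\frac{5}{2}}$ ($c{\left(r \right)} = 2 r 2 r \sqrt{r} = 4 r^{2} \sqrt{r} = 4 r^{\frac{5}{2}}$)
$- \frac{23025}{B{\left(-202,216 \right)}} - \frac{49838}{c{\left(20 \right)} \left(-78\right)} = - \frac{23025}{-2 + \frac{1}{216}} - \frac{49838}{4 \cdot 20^{\frac{5}{2}} \left(-78\right)} = - \frac{23025}{-2 + \frac{1}{216}} - \frac{49838}{4 \cdot 800 \sqrt{5} \left(-78\right)} = - \frac{23025}{- \frac{431}{216}} - \frac{49838}{3200 \sqrt{5} \left(-78\right)} = \left(-23025\right) \left(- \frac{216}{431}\right) - \frac{49838}{\left(-249600\right) \sqrt{5}} = \frac{4973400}{431} - 49838 \left(- \frac{\sqrt{5}}{1248000}\right) = \frac{4973400}{431} + \frac{24919 \sqrt{5}}{624000}$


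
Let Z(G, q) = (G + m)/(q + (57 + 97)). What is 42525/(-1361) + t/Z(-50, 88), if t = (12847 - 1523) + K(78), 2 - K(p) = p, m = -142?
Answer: -116025893/8166 ≈ -14208.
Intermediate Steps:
K(p) = 2 - p
Z(G, q) = (-142 + G)/(154 + q) (Z(G, q) = (G - 142)/(q + (57 + 97)) = (-142 + G)/(q + 154) = (-142 + G)/(154 + q))
t = 11248 (t = (12847 - 1523) + (2 - 1*78) = 11324 + (2 - 78) = 11324 - 76 = 11248)
42525/(-1361) + t/Z(-50, 88) = 42525/(-1361) + 11248/(((-142 - 50)/(154 + 88))) = 42525*(-1/1361) + 11248/((-192/242)) = -42525/1361 + 11248/(((1/242)*(-192))) = -42525/1361 + 11248/(-96/121) = -42525/1361 + 11248*(-121/96) = -42525/1361 - 85063/6 = -116025893/8166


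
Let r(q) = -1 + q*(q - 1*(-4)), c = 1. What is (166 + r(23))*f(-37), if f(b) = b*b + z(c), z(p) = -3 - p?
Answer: 1072890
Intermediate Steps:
r(q) = -1 + q*(4 + q) (r(q) = -1 + q*(q + 4) = -1 + q*(4 + q))
f(b) = -4 + b² (f(b) = b*b + (-3 - 1*1) = b² + (-3 - 1) = b² - 4 = -4 + b²)
(166 + r(23))*f(-37) = (166 + (-1 + 23² + 4*23))*(-4 + (-37)²) = (166 + (-1 + 529 + 92))*(-4 + 1369) = (166 + 620)*1365 = 786*1365 = 1072890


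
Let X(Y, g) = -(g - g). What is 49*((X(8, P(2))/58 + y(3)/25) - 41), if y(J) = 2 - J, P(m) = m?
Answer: -50274/25 ≈ -2011.0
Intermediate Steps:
X(Y, g) = 0 (X(Y, g) = -1*0 = 0)
49*((X(8, P(2))/58 + y(3)/25) - 41) = 49*((0/58 + (2 - 1*3)/25) - 41) = 49*((0*(1/58) + (2 - 3)*(1/25)) - 41) = 49*((0 - 1*1/25) - 41) = 49*((0 - 1/25) - 41) = 49*(-1/25 - 41) = 49*(-1026/25) = -50274/25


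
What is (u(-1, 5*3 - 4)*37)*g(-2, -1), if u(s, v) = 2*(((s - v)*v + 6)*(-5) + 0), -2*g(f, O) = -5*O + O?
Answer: -93240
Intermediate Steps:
g(f, O) = 2*O (g(f, O) = -(-5*O + O)/2 = -(-2)*O = 2*O)
u(s, v) = -60 - 10*v*(s - v) (u(s, v) = 2*((v*(s - v) + 6)*(-5) + 0) = 2*((6 + v*(s - v))*(-5) + 0) = 2*((-30 - 5*v*(s - v)) + 0) = 2*(-30 - 5*v*(s - v)) = -60 - 10*v*(s - v))
(u(-1, 5*3 - 4)*37)*g(-2, -1) = ((-60 + 10*(5*3 - 4)² - 10*(-1)*(5*3 - 4))*37)*(2*(-1)) = ((-60 + 10*(15 - 4)² - 10*(-1)*(15 - 4))*37)*(-2) = ((-60 + 10*11² - 10*(-1)*11)*37)*(-2) = ((-60 + 10*121 + 110)*37)*(-2) = ((-60 + 1210 + 110)*37)*(-2) = (1260*37)*(-2) = 46620*(-2) = -93240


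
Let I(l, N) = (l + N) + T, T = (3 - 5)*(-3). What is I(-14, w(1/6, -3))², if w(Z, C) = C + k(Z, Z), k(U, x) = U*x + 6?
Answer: 32041/1296 ≈ 24.723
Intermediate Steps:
k(U, x) = 6 + U*x
T = 6 (T = -2*(-3) = 6)
w(Z, C) = 6 + C + Z² (w(Z, C) = C + (6 + Z*Z) = C + (6 + Z²) = 6 + C + Z²)
I(l, N) = 6 + N + l (I(l, N) = (l + N) + 6 = (N + l) + 6 = 6 + N + l)
I(-14, w(1/6, -3))² = (6 + (6 - 3 + (1/6)²) - 14)² = (6 + (6 - 3 + (⅙)²) - 14)² = (6 + (6 - 3 + 1/36) - 14)² = (6 + 109/36 - 14)² = (-179/36)² = 32041/1296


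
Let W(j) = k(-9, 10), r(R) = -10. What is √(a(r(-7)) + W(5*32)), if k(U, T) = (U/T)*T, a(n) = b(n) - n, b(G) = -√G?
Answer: √(1 - I*√10) ≈ 1.4691 - 1.0762*I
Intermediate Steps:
a(n) = -n - √n (a(n) = -√n - n = -n - √n)
k(U, T) = U
W(j) = -9
√(a(r(-7)) + W(5*32)) = √((-1*(-10) - √(-10)) - 9) = √((10 - I*√10) - 9) = √(1 - I*√10)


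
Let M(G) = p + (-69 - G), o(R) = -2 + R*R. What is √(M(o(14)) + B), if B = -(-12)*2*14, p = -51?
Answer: √22 ≈ 4.6904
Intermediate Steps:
o(R) = -2 + R²
M(G) = -120 - G (M(G) = -51 + (-69 - G) = -120 - G)
B = 336 (B = -6*(-4)*14 = 24*14 = 336)
√(M(o(14)) + B) = √((-120 - (-2 + 14²)) + 336) = √((-120 - (-2 + 196)) + 336) = √((-120 - 1*194) + 336) = √((-120 - 194) + 336) = √(-314 + 336) = √22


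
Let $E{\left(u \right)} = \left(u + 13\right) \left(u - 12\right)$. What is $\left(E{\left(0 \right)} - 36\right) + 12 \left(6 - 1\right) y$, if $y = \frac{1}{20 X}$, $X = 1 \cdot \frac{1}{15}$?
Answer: $-147$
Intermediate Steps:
$X = \frac{1}{15}$ ($X = 1 \cdot \frac{1}{15} = \frac{1}{15} \approx 0.066667$)
$E{\left(u \right)} = \left(-12 + u\right) \left(13 + u\right)$ ($E{\left(u \right)} = \left(13 + u\right) \left(-12 + u\right) = \left(-12 + u\right) \left(13 + u\right)$)
$y = \frac{3}{4}$ ($y = \frac{1}{20 \cdot \frac{1}{15}} = \frac{1}{\frac{4}{3}} = \frac{3}{4} \approx 0.75$)
$\left(E{\left(0 \right)} - 36\right) + 12 \left(6 - 1\right) y = \left(\left(-156 + 0 + 0^{2}\right) - 36\right) + 12 \left(6 - 1\right) \frac{3}{4} = \left(\left(-156 + 0 + 0\right) - 36\right) + 12 \cdot 5 \cdot \frac{3}{4} = \left(-156 - 36\right) + 60 \cdot \frac{3}{4} = -192 + 45 = -147$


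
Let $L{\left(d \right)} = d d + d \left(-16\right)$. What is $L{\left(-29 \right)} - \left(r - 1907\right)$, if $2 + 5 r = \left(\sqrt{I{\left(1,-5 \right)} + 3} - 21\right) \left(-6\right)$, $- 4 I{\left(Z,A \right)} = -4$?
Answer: $\frac{15948}{5} \approx 3189.6$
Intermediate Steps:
$I{\left(Z,A \right)} = 1$ ($I{\left(Z,A \right)} = \left(- \frac{1}{4}\right) \left(-4\right) = 1$)
$r = \frac{112}{5}$ ($r = - \frac{2}{5} + \frac{\left(\sqrt{1 + 3} - 21\right) \left(-6\right)}{5} = - \frac{2}{5} + \frac{\left(\sqrt{4} - 21\right) \left(-6\right)}{5} = - \frac{2}{5} + \frac{\left(2 - 21\right) \left(-6\right)}{5} = - \frac{2}{5} + \frac{\left(-19\right) \left(-6\right)}{5} = - \frac{2}{5} + \frac{1}{5} \cdot 114 = - \frac{2}{5} + \frac{114}{5} = \frac{112}{5} \approx 22.4$)
$L{\left(d \right)} = d^{2} - 16 d$
$L{\left(-29 \right)} - \left(r - 1907\right) = - 29 \left(-16 - 29\right) - \left(\frac{112}{5} - 1907\right) = \left(-29\right) \left(-45\right) - \left(\frac{112}{5} - 1907\right) = 1305 - - \frac{9423}{5} = 1305 + \frac{9423}{5} = \frac{15948}{5}$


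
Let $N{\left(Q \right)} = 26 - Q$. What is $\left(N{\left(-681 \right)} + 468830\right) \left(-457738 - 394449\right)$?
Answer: $-400133327419$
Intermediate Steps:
$\left(N{\left(-681 \right)} + 468830\right) \left(-457738 - 394449\right) = \left(\left(26 - -681\right) + 468830\right) \left(-457738 - 394449\right) = \left(\left(26 + 681\right) + 468830\right) \left(-852187\right) = \left(707 + 468830\right) \left(-852187\right) = 469537 \left(-852187\right) = -400133327419$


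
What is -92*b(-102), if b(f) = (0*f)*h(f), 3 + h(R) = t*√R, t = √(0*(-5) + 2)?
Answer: 0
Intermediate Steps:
t = √2 (t = √(0 + 2) = √2 ≈ 1.4142)
h(R) = -3 + √2*√R
b(f) = 0 (b(f) = (0*f)*(-3 + √2*√f) = 0*(-3 + √2*√f) = 0)
-92*b(-102) = -92*0 = 0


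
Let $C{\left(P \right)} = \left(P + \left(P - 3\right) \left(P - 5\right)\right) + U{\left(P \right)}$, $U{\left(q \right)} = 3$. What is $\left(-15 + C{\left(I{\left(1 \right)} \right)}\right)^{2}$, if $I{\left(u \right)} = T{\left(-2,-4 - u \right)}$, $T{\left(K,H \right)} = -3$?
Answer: $1089$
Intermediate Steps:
$I{\left(u \right)} = -3$
$C{\left(P \right)} = 3 + P + \left(-5 + P\right) \left(-3 + P\right)$ ($C{\left(P \right)} = \left(P + \left(P - 3\right) \left(P - 5\right)\right) + 3 = \left(P + \left(-3 + P\right) \left(-5 + P\right)\right) + 3 = \left(P + \left(-5 + P\right) \left(-3 + P\right)\right) + 3 = 3 + P + \left(-5 + P\right) \left(-3 + P\right)$)
$\left(-15 + C{\left(I{\left(1 \right)} \right)}\right)^{2} = \left(-15 + \left(18 + \left(-3\right)^{2} - -21\right)\right)^{2} = \left(-15 + \left(18 + 9 + 21\right)\right)^{2} = \left(-15 + 48\right)^{2} = 33^{2} = 1089$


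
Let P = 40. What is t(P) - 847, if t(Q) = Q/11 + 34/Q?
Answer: -185353/220 ≈ -842.51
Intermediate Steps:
t(Q) = 34/Q + Q/11 (t(Q) = Q*(1/11) + 34/Q = Q/11 + 34/Q = 34/Q + Q/11)
t(P) - 847 = (34/40 + (1/11)*40) - 847 = (34*(1/40) + 40/11) - 847 = (17/20 + 40/11) - 847 = 987/220 - 847 = -185353/220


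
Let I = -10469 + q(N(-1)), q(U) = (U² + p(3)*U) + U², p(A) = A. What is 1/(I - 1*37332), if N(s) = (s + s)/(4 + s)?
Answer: -9/430219 ≈ -2.0920e-5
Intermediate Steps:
N(s) = 2*s/(4 + s) (N(s) = (2*s)/(4 + s) = 2*s/(4 + s))
q(U) = 2*U² + 3*U (q(U) = (U² + 3*U) + U² = 2*U² + 3*U)
I = -94231/9 (I = -10469 + (2*(-1)/(4 - 1))*(3 + 2*(2*(-1)/(4 - 1))) = -10469 + (2*(-1)/3)*(3 + 2*(2*(-1)/3)) = -10469 + (2*(-1)*(⅓))*(3 + 2*(2*(-1)*(⅓))) = -10469 - 2*(3 + 2*(-⅔))/3 = -10469 - 2*(3 - 4/3)/3 = -10469 - ⅔*5/3 = -10469 - 10/9 = -94231/9 ≈ -10470.)
1/(I - 1*37332) = 1/(-94231/9 - 1*37332) = 1/(-94231/9 - 37332) = 1/(-430219/9) = -9/430219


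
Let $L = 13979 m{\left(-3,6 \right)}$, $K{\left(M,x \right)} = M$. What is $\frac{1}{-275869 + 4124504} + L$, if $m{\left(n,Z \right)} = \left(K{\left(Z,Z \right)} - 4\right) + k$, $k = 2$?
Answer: $\frac{215200274661}{3848635} \approx 55916.0$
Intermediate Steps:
$m{\left(n,Z \right)} = -2 + Z$ ($m{\left(n,Z \right)} = \left(Z - 4\right) + 2 = \left(-4 + Z\right) + 2 = -2 + Z$)
$L = 55916$ ($L = 13979 \left(-2 + 6\right) = 13979 \cdot 4 = 55916$)
$\frac{1}{-275869 + 4124504} + L = \frac{1}{-275869 + 4124504} + 55916 = \frac{1}{3848635} + 55916 = \frac{215200274661}{3848635}$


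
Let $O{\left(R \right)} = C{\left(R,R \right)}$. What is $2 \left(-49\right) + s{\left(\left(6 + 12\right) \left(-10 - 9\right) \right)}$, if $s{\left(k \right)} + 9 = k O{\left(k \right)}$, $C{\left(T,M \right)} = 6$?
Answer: $-2159$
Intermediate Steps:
$O{\left(R \right)} = 6$
$s{\left(k \right)} = -9 + 6 k$ ($s{\left(k \right)} = -9 + k 6 = -9 + 6 k$)
$2 \left(-49\right) + s{\left(\left(6 + 12\right) \left(-10 - 9\right) \right)} = 2 \left(-49\right) + \left(-9 + 6 \left(6 + 12\right) \left(-10 - 9\right)\right) = -98 + \left(-9 + 6 \cdot 18 \left(-19\right)\right) = -98 + \left(-9 + 6 \left(-342\right)\right) = -98 - 2061 = -2159$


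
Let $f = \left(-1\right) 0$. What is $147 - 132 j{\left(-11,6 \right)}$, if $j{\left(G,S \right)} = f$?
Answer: $147$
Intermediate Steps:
$f = 0$
$j{\left(G,S \right)} = 0$
$147 - 132 j{\left(-11,6 \right)} = 147 - 0 = 147 + 0 = 147$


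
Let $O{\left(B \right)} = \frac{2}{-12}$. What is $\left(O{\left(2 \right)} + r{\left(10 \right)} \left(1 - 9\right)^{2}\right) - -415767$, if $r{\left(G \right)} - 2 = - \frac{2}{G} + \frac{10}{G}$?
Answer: $\frac{12478381}{30} \approx 4.1595 \cdot 10^{5}$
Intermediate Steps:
$O{\left(B \right)} = - \frac{1}{6}$ ($O{\left(B \right)} = 2 \left(- \frac{1}{12}\right) = - \frac{1}{6}$)
$r{\left(G \right)} = 2 + \frac{8}{G}$ ($r{\left(G \right)} = 2 + \left(- \frac{2}{G} + \frac{10}{G}\right) = 2 + \frac{8}{G}$)
$\left(O{\left(2 \right)} + r{\left(10 \right)} \left(1 - 9\right)^{2}\right) - -415767 = \left(- \frac{1}{6} + \left(2 + \frac{8}{10}\right) \left(1 - 9\right)^{2}\right) - -415767 = \left(- \frac{1}{6} + \left(2 + 8 \cdot \frac{1}{10}\right) \left(-8\right)^{2}\right) + 415767 = \left(- \frac{1}{6} + \left(2 + \frac{4}{5}\right) 64\right) + 415767 = \left(- \frac{1}{6} + \frac{14}{5} \cdot 64\right) + 415767 = \left(- \frac{1}{6} + \frac{896}{5}\right) + 415767 = \frac{5371}{30} + 415767 = \frac{12478381}{30}$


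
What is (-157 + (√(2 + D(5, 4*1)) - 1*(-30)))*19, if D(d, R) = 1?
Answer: -2413 + 19*√3 ≈ -2380.1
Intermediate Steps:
(-157 + (√(2 + D(5, 4*1)) - 1*(-30)))*19 = (-157 + (√(2 + 1) - 1*(-30)))*19 = (-157 + (√3 + 30))*19 = (-157 + (30 + √3))*19 = (-127 + √3)*19 = -2413 + 19*√3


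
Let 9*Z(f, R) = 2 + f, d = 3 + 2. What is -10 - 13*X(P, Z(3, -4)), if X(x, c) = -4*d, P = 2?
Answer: 250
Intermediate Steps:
d = 5
Z(f, R) = 2/9 + f/9 (Z(f, R) = (2 + f)/9 = 2/9 + f/9)
X(x, c) = -20 (X(x, c) = -4*5 = -20)
-10 - 13*X(P, Z(3, -4)) = -10 - 13*(-20) = -10 + 260 = 250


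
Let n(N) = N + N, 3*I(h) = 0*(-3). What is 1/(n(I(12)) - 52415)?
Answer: -1/52415 ≈ -1.9078e-5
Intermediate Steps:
I(h) = 0 (I(h) = (0*(-3))/3 = (⅓)*0 = 0)
n(N) = 2*N
1/(n(I(12)) - 52415) = 1/(2*0 - 52415) = 1/(0 - 52415) = 1/(-52415) = -1/52415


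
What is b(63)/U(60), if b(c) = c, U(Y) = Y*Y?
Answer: 7/400 ≈ 0.017500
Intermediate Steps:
U(Y) = Y²
b(63)/U(60) = 63/(60²) = 63/3600 = 63*(1/3600) = 7/400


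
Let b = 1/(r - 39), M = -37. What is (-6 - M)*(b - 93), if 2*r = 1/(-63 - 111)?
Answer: -39141747/13573 ≈ -2883.8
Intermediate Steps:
r = -1/348 (r = 1/(2*(-63 - 111)) = (½)/(-174) = (½)*(-1/174) = -1/348 ≈ -0.0028736)
b = -348/13573 (b = 1/(-1/348 - 39) = 1/(-13573/348) = -348/13573 ≈ -0.025639)
(-6 - M)*(b - 93) = (-6 - 1*(-37))*(-348/13573 - 93) = (-6 + 37)*(-1262637/13573) = 31*(-1262637/13573) = -39141747/13573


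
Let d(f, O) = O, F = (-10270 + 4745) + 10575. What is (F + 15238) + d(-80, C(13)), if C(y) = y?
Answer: 20301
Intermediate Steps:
F = 5050 (F = -5525 + 10575 = 5050)
(F + 15238) + d(-80, C(13)) = (5050 + 15238) + 13 = 20288 + 13 = 20301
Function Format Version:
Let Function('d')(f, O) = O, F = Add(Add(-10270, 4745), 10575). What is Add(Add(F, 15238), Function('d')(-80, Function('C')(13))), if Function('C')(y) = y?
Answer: 20301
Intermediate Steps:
F = 5050 (F = Add(-5525, 10575) = 5050)
Add(Add(F, 15238), Function('d')(-80, Function('C')(13))) = Add(Add(5050, 15238), 13) = Add(20288, 13) = 20301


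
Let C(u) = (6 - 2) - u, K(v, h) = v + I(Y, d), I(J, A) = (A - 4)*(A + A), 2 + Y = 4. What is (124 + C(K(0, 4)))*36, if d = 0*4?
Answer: 4608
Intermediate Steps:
Y = 2 (Y = -2 + 4 = 2)
d = 0
I(J, A) = 2*A*(-4 + A) (I(J, A) = (-4 + A)*(2*A) = 2*A*(-4 + A))
K(v, h) = v (K(v, h) = v + 2*0*(-4 + 0) = v + 2*0*(-4) = v + 0 = v)
C(u) = 4 - u
(124 + C(K(0, 4)))*36 = (124 + (4 - 1*0))*36 = (124 + (4 + 0))*36 = (124 + 4)*36 = 128*36 = 4608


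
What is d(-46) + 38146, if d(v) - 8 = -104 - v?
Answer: 38096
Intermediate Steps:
d(v) = -96 - v (d(v) = 8 + (-104 - v) = -96 - v)
d(-46) + 38146 = (-96 - 1*(-46)) + 38146 = (-96 + 46) + 38146 = -50 + 38146 = 38096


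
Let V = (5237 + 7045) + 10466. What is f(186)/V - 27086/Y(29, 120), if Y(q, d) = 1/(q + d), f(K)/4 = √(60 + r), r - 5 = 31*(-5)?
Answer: -4035814 + 3*I*√10/5687 ≈ -4.0358e+6 + 0.0016682*I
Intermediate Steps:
r = -150 (r = 5 + 31*(-5) = 5 - 155 = -150)
V = 22748 (V = 12282 + 10466 = 22748)
f(K) = 12*I*√10 (f(K) = 4*√(60 - 150) = 4*√(-90) = 4*(3*I*√10) = 12*I*√10)
Y(q, d) = 1/(d + q)
f(186)/V - 27086/Y(29, 120) = (12*I*√10)/22748 - 27086/(1/(120 + 29)) = (12*I*√10)*(1/22748) - 27086/(1/149) = 3*I*√10/5687 - 27086/1/149 = 3*I*√10/5687 - 27086*149 = 3*I*√10/5687 - 4035814 = -4035814 + 3*I*√10/5687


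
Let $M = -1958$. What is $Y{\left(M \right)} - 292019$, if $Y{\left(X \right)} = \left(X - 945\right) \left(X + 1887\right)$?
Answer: $-85906$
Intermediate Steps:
$Y{\left(X \right)} = \left(-945 + X\right) \left(1887 + X\right)$
$Y{\left(M \right)} - 292019 = \left(-1783215 + \left(-1958\right)^{2} + 942 \left(-1958\right)\right) - 292019 = \left(-1783215 + 3833764 - 1844436\right) - 292019 = 206113 - 292019 = -85906$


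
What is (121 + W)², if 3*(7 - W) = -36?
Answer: 19600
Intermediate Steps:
W = 19 (W = 7 - ⅓*(-36) = 7 + 12 = 19)
(121 + W)² = (121 + 19)² = 140² = 19600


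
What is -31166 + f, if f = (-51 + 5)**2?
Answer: -29050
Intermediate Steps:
f = 2116 (f = (-46)**2 = 2116)
-31166 + f = -31166 + 2116 = -29050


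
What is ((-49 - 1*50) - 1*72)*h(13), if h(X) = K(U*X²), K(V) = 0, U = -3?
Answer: 0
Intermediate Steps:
h(X) = 0
((-49 - 1*50) - 1*72)*h(13) = ((-49 - 1*50) - 1*72)*0 = ((-49 - 50) - 72)*0 = (-99 - 72)*0 = -171*0 = 0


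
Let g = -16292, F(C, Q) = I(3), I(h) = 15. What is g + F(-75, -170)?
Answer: -16277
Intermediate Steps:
F(C, Q) = 15
g + F(-75, -170) = -16292 + 15 = -16277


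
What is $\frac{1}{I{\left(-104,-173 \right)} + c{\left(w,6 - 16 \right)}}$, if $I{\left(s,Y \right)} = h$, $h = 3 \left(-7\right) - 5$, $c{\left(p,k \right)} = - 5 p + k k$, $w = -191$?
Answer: $\frac{1}{1029} \approx 0.00097182$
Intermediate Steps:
$c{\left(p,k \right)} = k^{2} - 5 p$ ($c{\left(p,k \right)} = - 5 p + k^{2} = k^{2} - 5 p$)
$h = -26$ ($h = -21 - 5 = -26$)
$I{\left(s,Y \right)} = -26$
$\frac{1}{I{\left(-104,-173 \right)} + c{\left(w,6 - 16 \right)}} = \frac{1}{-26 + \left(\left(6 - 16\right)^{2} - -955\right)} = \frac{1}{-26 + \left(\left(6 - 16\right)^{2} + 955\right)} = \frac{1}{-26 + \left(\left(-10\right)^{2} + 955\right)} = \frac{1}{-26 + \left(100 + 955\right)} = \frac{1}{-26 + 1055} = \frac{1}{1029}$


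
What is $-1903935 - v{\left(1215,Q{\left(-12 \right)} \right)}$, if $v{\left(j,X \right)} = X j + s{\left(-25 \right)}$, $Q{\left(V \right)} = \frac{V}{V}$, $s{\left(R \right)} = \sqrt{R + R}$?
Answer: $-1905150 - 5 i \sqrt{2} \approx -1.9052 \cdot 10^{6} - 7.0711 i$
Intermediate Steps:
$s{\left(R \right)} = \sqrt{2} \sqrt{R}$ ($s{\left(R \right)} = \sqrt{2 R} = \sqrt{2} \sqrt{R}$)
$Q{\left(V \right)} = 1$
$v{\left(j,X \right)} = X j + 5 i \sqrt{2}$ ($v{\left(j,X \right)} = X j + \sqrt{2} \sqrt{-25} = X j + \sqrt{2} \cdot 5 i = X j + 5 i \sqrt{2}$)
$-1903935 - v{\left(1215,Q{\left(-12 \right)} \right)} = -1903935 - \left(1 \cdot 1215 + 5 i \sqrt{2}\right) = -1903935 - \left(1215 + 5 i \sqrt{2}\right) = -1905150 - 5 i \sqrt{2}$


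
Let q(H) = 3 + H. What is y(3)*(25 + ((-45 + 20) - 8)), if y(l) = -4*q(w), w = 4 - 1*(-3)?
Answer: 320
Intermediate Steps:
w = 7 (w = 4 + 3 = 7)
y(l) = -40 (y(l) = -4*(3 + 7) = -4*10 = -40)
y(3)*(25 + ((-45 + 20) - 8)) = -40*(25 + ((-45 + 20) - 8)) = -40*(25 + (-25 - 8)) = -40*(25 - 33) = -40*(-8) = 320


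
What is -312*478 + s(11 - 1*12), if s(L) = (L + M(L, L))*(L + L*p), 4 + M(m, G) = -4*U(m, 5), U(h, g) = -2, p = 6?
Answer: -149157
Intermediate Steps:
M(m, G) = 4 (M(m, G) = -4 - 4*(-2) = -4 + 8 = 4)
s(L) = 7*L*(4 + L) (s(L) = (L + 4)*(L + L*6) = (4 + L)*(L + 6*L) = (4 + L)*(7*L) = 7*L*(4 + L))
-312*478 + s(11 - 1*12) = -312*478 + 7*(11 - 1*12)*(4 + (11 - 1*12)) = -149136 + 7*(11 - 12)*(4 + (11 - 12)) = -149136 + 7*(-1)*(4 - 1) = -149136 + 7*(-1)*3 = -149136 - 21 = -149157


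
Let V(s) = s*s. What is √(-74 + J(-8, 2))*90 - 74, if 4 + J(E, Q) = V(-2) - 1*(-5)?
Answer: -74 + 90*I*√69 ≈ -74.0 + 747.6*I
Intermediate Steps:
V(s) = s²
J(E, Q) = 5 (J(E, Q) = -4 + ((-2)² - 1*(-5)) = -4 + (4 + 5) = -4 + 9 = 5)
√(-74 + J(-8, 2))*90 - 74 = √(-74 + 5)*90 - 74 = √(-69)*90 - 74 = (I*√69)*90 - 74 = 90*I*√69 - 74 = -74 + 90*I*√69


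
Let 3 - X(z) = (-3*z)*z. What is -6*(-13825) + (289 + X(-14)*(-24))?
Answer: 69055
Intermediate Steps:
X(z) = 3 + 3*z² (X(z) = 3 - (-3*z)*z = 3 - (-3)*z² = 3 + 3*z²)
-6*(-13825) + (289 + X(-14)*(-24)) = -6*(-13825) + (289 + (3 + 3*(-14)²)*(-24)) = 82950 + (289 + (3 + 3*196)*(-24)) = 82950 + (289 + (3 + 588)*(-24)) = 82950 + (289 + 591*(-24)) = 82950 + (289 - 14184) = 82950 - 13895 = 69055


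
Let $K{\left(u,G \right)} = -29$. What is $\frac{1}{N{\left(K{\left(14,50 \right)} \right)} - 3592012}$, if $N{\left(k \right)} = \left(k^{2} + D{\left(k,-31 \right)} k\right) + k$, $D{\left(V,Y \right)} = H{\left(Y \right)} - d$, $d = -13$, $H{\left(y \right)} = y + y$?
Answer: $- \frac{1}{3589779} \approx -2.7857 \cdot 10^{-7}$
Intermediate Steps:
$H{\left(y \right)} = 2 y$
$D{\left(V,Y \right)} = 13 + 2 Y$ ($D{\left(V,Y \right)} = 2 Y - -13 = 2 Y + 13 = 13 + 2 Y$)
$N{\left(k \right)} = k^{2} - 48 k$ ($N{\left(k \right)} = \left(k^{2} + \left(13 + 2 \left(-31\right)\right) k\right) + k = \left(k^{2} + \left(13 - 62\right) k\right) + k = \left(k^{2} - 49 k\right) + k = k^{2} - 48 k$)
$\frac{1}{N{\left(K{\left(14,50 \right)} \right)} - 3592012} = \frac{1}{- 29 \left(-48 - 29\right) - 3592012} = \frac{1}{\left(-29\right) \left(-77\right) - 3592012} = \frac{1}{2233 - 3592012} = \frac{1}{-3589779} = - \frac{1}{3589779}$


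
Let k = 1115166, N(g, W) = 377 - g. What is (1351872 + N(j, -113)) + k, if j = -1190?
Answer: 2468605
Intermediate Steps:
(1351872 + N(j, -113)) + k = (1351872 + (377 - 1*(-1190))) + 1115166 = (1351872 + (377 + 1190)) + 1115166 = (1351872 + 1567) + 1115166 = 1353439 + 1115166 = 2468605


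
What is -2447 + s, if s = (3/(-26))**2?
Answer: -1654163/676 ≈ -2447.0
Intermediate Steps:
s = 9/676 (s = (3*(-1/26))**2 = (-3/26)**2 = 9/676 ≈ 0.013314)
-2447 + s = -2447 + 9/676 = -1654163/676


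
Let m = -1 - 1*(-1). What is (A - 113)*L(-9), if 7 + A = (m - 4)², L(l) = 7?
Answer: -728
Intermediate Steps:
m = 0 (m = -1 + 1 = 0)
A = 9 (A = -7 + (0 - 4)² = -7 + (-4)² = -7 + 16 = 9)
(A - 113)*L(-9) = (9 - 113)*7 = -104*7 = -728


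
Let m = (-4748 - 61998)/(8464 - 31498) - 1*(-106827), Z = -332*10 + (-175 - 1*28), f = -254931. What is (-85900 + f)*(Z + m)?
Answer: -405515795724571/11517 ≈ -3.5210e+10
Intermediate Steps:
Z = -3523 (Z = -3320 + (-175 - 28) = -3320 - 203 = -3523)
m = 1230359932/11517 (m = -66746/(-23034) + 106827 = -66746*(-1/23034) + 106827 = 33373/11517 + 106827 = 1230359932/11517 ≈ 1.0683e+5)
(-85900 + f)*(Z + m) = (-85900 - 254931)*(-3523 + 1230359932/11517) = -340831*1189785541/11517 = -405515795724571/11517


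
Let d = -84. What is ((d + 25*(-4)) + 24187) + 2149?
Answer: 26152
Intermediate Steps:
((d + 25*(-4)) + 24187) + 2149 = ((-84 + 25*(-4)) + 24187) + 2149 = ((-84 - 100) + 24187) + 2149 = (-184 + 24187) + 2149 = 24003 + 2149 = 26152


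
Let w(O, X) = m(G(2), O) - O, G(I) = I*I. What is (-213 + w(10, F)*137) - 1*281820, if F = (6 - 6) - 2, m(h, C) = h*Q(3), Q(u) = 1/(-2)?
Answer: -283677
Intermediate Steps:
Q(u) = -1/2
G(I) = I**2
m(h, C) = -h/2 (m(h, C) = h*(-1/2) = -h/2)
F = -2 (F = 0 - 2 = -2)
w(O, X) = -2 - O (w(O, X) = -1/2*2**2 - O = -1/2*4 - O = -2 - O)
(-213 + w(10, F)*137) - 1*281820 = (-213 + (-2 - 1*10)*137) - 1*281820 = (-213 + (-2 - 10)*137) - 281820 = (-213 - 12*137) - 281820 = (-213 - 1644) - 281820 = -1857 - 281820 = -283677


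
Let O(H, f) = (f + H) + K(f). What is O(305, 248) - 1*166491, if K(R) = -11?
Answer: -165949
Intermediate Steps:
O(H, f) = -11 + H + f (O(H, f) = (f + H) - 11 = (H + f) - 11 = -11 + H + f)
O(305, 248) - 1*166491 = (-11 + 305 + 248) - 1*166491 = 542 - 166491 = -165949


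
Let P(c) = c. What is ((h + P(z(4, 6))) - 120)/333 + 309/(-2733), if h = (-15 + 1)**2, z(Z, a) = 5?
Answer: 4388/33707 ≈ 0.13018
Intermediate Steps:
h = 196 (h = (-14)**2 = 196)
((h + P(z(4, 6))) - 120)/333 + 309/(-2733) = ((196 + 5) - 120)/333 + 309/(-2733) = (201 - 120)*(1/333) + 309*(-1/2733) = 81*(1/333) - 103/911 = 9/37 - 103/911 = 4388/33707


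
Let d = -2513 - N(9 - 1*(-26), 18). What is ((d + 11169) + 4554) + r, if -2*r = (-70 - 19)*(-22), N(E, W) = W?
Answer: 12213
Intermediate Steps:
d = -2531 (d = -2513 - 1*18 = -2513 - 18 = -2531)
r = -979 (r = -(-70 - 19)*(-22)/2 = -(-89)*(-22)/2 = -½*1958 = -979)
((d + 11169) + 4554) + r = ((-2531 + 11169) + 4554) - 979 = (8638 + 4554) - 979 = 13192 - 979 = 12213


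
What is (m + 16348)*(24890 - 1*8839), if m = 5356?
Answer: 348370904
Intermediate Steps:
(m + 16348)*(24890 - 1*8839) = (5356 + 16348)*(24890 - 1*8839) = 21704*(24890 - 8839) = 21704*16051 = 348370904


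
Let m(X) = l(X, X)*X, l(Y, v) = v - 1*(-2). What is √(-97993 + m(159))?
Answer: I*√72394 ≈ 269.06*I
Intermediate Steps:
l(Y, v) = 2 + v (l(Y, v) = v + 2 = 2 + v)
m(X) = X*(2 + X) (m(X) = (2 + X)*X = X*(2 + X))
√(-97993 + m(159)) = √(-97993 + 159*(2 + 159)) = √(-97993 + 159*161) = √(-97993 + 25599) = √(-72394) = I*√72394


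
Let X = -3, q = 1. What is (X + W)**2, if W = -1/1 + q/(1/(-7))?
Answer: 121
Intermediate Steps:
W = -8 (W = -1/1 + 1/1/(-7) = -1*1 + 1/(-1/7) = -1 + 1*(-7) = -1 - 7 = -8)
(X + W)**2 = (-3 - 8)**2 = (-11)**2 = 121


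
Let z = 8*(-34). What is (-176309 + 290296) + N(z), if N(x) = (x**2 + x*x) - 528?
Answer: 261427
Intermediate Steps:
z = -272
N(x) = -528 + 2*x**2 (N(x) = (x**2 + x**2) - 528 = 2*x**2 - 528 = -528 + 2*x**2)
(-176309 + 290296) + N(z) = (-176309 + 290296) + (-528 + 2*(-272)**2) = 113987 + (-528 + 2*73984) = 113987 + (-528 + 147968) = 113987 + 147440 = 261427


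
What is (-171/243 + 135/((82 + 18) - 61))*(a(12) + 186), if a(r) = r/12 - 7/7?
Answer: 60016/117 ≈ 512.96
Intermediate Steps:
a(r) = -1 + r/12 (a(r) = r*(1/12) - 7*⅐ = r/12 - 1 = -1 + r/12)
(-171/243 + 135/((82 + 18) - 61))*(a(12) + 186) = (-171/243 + 135/((82 + 18) - 61))*((-1 + (1/12)*12) + 186) = (-171*1/243 + 135/(100 - 61))*((-1 + 1) + 186) = (-19/27 + 135/39)*(0 + 186) = (-19/27 + 135*(1/39))*186 = (-19/27 + 45/13)*186 = (968/351)*186 = 60016/117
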